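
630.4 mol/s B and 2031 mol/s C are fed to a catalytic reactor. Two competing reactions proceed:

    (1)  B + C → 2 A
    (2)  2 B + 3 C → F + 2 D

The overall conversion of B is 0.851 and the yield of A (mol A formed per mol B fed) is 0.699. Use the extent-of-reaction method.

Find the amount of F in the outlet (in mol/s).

Yield of A: 2ξ₁ / 630.4 = 0.699 → ξ₁ = 220.3 mol/s.
Conversion of B: 1ξ₁ + 2ξ₂ = 0.851 × 630.4 = 536.5 → ξ₂ = 158.1 mol/s.
Outlet amounts (n = n₀ + Σ ν·ξ):
  B: 630.4 − 1(220.3) − 2(158.1) = 93.93
  C: 2031 − 1(220.3) − 3(158.1) = 1336
  A: 0 + 2(220.3) = 440.6
  F: 0 + 1(158.1) = 158.1
  D: 0 + 2(158.1) = 316.1

158 mol/s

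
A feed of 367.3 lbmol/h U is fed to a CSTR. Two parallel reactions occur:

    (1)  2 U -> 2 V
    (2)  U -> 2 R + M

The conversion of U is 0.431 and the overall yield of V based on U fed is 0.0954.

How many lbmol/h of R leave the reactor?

247 lbmol/h

Yield of V: 2ξ₁ / 367.3 = 0.0954 → ξ₁ = 17.52 lbmol/h.
Conversion of U: 2ξ₁ + 1ξ₂ = 0.431 × 367.3 = 158.3 → ξ₂ = 123.3 lbmol/h.
Outlet amounts (n = n₀ + Σ ν·ξ):
  U: 367.3 − 2(17.52) − 1(123.3) = 209
  V: 0 + 2(17.52) = 35.04
  R: 0 + 2(123.3) = 246.5
  M: 0 + 1(123.3) = 123.3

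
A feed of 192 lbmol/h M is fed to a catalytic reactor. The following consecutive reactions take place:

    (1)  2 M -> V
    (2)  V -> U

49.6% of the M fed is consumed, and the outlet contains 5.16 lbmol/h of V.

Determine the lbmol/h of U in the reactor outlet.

42.5 lbmol/h

Conversion of M: M consumed = 2ξ₁ = 0.496 × 192 → ξ₁ = 47.62 lbmol/h.
V balance: n_V = 0 + 1ξ₁ − 1ξ₂ = 5.16 → ξ₂ = (1·47.62 − 5.16)/1 = 42.46 lbmol/h.
Outlet amounts (n = n₀ + Σ ν·ξ):
  M: 192 − 2(47.62) = 96.77
  V: 0 + 1(47.62) − 1(42.46) = 5.16
  U: 0 + 1(42.46) = 42.46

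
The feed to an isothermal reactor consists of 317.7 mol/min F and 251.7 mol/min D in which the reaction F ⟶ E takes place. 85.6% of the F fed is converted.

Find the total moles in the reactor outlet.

F reacted = 0.856 × 317.7 = 272 mol/min; ν_F = −1, so ξ = 272/1 = 272 mol/min.
Outlet amounts (n = n₀ + ν ξ):
  F: 317.7 − 1(272) = 45.75
  E: 0 + 1(272) = 272
  D: 251.7 (inert)
Total out = 45.75 + 272 + 251.7 = 569.4 mol/min.

569 mol/min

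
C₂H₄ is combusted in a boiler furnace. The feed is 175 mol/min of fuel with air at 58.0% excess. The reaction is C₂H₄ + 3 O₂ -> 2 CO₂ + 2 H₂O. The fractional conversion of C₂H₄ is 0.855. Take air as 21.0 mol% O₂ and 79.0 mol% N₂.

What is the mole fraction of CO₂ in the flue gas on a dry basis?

0.0782

Stoichiometric O₂ = 3 × 175 = 525 mol/min; O₂ fed = 525 × 1.580 = 829.5 mol/min.
N₂ fed = 829.5 × 79/21 = 3120 mol/min.
Fuel reacted = 0.855 × 175 → ξ = 149.6 mol/min.
Outlet (n = n₀ + ν ξ):
  C₂H₄: 175 − 1(149.6) = 25.38
  O₂: 829.5 − 3(149.6) = 380.6
  N₂: 3120 (inert)
  CO₂: 0 + 2(149.6) = 299.2
  H₂O: 0 + 2(149.6) = 299.2
Dry total = 3826 mol/min; y_CO₂ (dry) = 299.2 / 3826 = 0.07822.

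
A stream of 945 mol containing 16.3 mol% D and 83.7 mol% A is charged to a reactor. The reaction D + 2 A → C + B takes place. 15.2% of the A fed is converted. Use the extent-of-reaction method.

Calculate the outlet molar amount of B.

A reacted = 0.152 × 791 = 120.2 mol; ν_A = −2, so ξ = 120.2/2 = 60.11 mol.
Outlet amounts (n = n₀ + ν ξ):
  D: 154 − 1(60.11) = 93.92
  A: 791 − 2(60.11) = 670.7
  C: 0 + 1(60.11) = 60.11
  B: 0 + 1(60.11) = 60.11

60.1 mol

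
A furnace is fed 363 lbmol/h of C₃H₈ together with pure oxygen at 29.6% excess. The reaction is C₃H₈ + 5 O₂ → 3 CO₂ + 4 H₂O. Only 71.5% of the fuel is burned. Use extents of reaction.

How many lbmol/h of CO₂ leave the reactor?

Stoichiometric O₂ = 5 × 363 = 1815 lbmol/h; O₂ fed = 1815 × 1.296 = 2352 lbmol/h.
Fuel reacted = 0.715 × 363 → ξ = 259.5 lbmol/h.
Outlet (n = n₀ + ν ξ):
  C₃H₈: 363 − 1(259.5) = 103.5
  O₂: 2352 − 5(259.5) = 1055
  CO₂: 0 + 3(259.5) = 778.6
  H₂O: 0 + 4(259.5) = 1038

779 lbmol/h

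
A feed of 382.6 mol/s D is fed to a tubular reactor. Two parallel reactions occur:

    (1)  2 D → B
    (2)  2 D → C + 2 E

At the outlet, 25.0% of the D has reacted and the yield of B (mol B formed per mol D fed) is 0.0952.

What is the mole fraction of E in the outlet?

0.0638

Yield of B: 1ξ₁ / 382.6 = 0.0952 → ξ₁ = 36.42 mol/s.
Conversion of D: 2ξ₁ + 2ξ₂ = 0.25 × 382.6 = 95.65 → ξ₂ = 11.4 mol/s.
Outlet amounts (n = n₀ + Σ ν·ξ):
  D: 382.6 − 2(36.42) − 2(11.4) = 287
  B: 0 + 1(36.42) = 36.42
  C: 0 + 1(11.4) = 11.4
  E: 0 + 2(11.4) = 22.8
Total out = 357.6 mol/s; y_E = 22.8 / 357.6 = 0.06377.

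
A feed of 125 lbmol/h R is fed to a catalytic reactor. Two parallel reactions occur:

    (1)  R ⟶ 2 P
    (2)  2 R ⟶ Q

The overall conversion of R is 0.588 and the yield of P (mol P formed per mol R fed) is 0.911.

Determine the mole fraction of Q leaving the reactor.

0.0477

Yield of P: 2ξ₁ / 125 = 0.911 → ξ₁ = 56.94 lbmol/h.
Conversion of R: 1ξ₁ + 2ξ₂ = 0.588 × 125 = 73.5 → ξ₂ = 8.281 lbmol/h.
Outlet amounts (n = n₀ + Σ ν·ξ):
  R: 125 − 1(56.94) − 2(8.281) = 51.5
  P: 0 + 2(56.94) = 113.9
  Q: 0 + 1(8.281) = 8.281
Total out = 173.7 lbmol/h; y_Q = 8.281 / 173.7 = 0.04769.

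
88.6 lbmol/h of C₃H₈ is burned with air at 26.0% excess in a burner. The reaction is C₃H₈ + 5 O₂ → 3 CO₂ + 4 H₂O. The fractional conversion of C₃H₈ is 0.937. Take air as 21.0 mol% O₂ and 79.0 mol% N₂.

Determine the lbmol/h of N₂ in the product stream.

Stoichiometric O₂ = 5 × 88.6 = 443 lbmol/h; O₂ fed = 443 × 1.260 = 558.2 lbmol/h.
N₂ fed = 558.2 × 79/21 = 2100 lbmol/h.
Fuel reacted = 0.937 × 88.6 → ξ = 83.02 lbmol/h.
Outlet (n = n₀ + ν ξ):
  C₃H₈: 88.6 − 1(83.02) = 5.582
  O₂: 558.2 − 5(83.02) = 143.1
  N₂: 2100 (inert)
  CO₂: 0 + 3(83.02) = 249.1
  H₂O: 0 + 4(83.02) = 332.1

2100 lbmol/h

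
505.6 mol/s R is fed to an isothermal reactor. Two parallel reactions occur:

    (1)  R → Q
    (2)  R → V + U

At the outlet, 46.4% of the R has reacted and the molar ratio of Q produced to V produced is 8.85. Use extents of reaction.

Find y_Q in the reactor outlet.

0.398

Conversion of R: R consumed = 0.464 × 505.6 = 234.6 mol/s = 1ξ₁ + 1ξ₂.
Selectivity: 1ξ₁ / (1ξ₂) = 8.85 → ξ₁ = 8.85 ξ₂.
Substitute: (1·8.85 + 1) ξ₂ = 234.6 → ξ₂ = 23.82 mol/s, ξ₁ = 210.8 mol/s.
Outlet amounts (n = n₀ + Σ ν·ξ):
  R: 505.6 − 1(210.8) − 1(23.82) = 271
  Q: 0 + 1(210.8) = 210.8
  V: 0 + 1(23.82) = 23.82
  U: 0 + 1(23.82) = 23.82
Total out = 529.4 mol/s; y_Q = 210.8 / 529.4 = 0.3981.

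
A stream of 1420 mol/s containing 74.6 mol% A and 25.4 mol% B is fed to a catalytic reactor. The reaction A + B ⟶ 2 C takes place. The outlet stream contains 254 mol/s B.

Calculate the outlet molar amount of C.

For B: n = n₀ − 1ξ → 254 = 360.7 − 1ξ, giving ξ = 106.7 mol/s.
Outlet amounts (n = n₀ + ν ξ):
  A: 1059 − 1(106.7) = 952.6
  B: 360.7 − 1(106.7) = 254
  C: 0 + 2(106.7) = 213.4

213 mol/s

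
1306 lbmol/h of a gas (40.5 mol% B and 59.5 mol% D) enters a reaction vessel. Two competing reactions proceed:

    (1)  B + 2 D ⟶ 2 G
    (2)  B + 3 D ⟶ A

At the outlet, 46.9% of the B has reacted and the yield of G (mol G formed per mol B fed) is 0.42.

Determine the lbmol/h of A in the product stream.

Yield of G: 2ξ₁ / 528.9 = 0.42 → ξ₁ = 111.1 lbmol/h.
Conversion of B: 1ξ₁ + 1ξ₂ = 0.469 × 528.9 = 248.1 → ξ₂ = 137 lbmol/h.
Outlet amounts (n = n₀ + Σ ν·ξ):
  B: 528.9 − 1(111.1) − 1(137) = 280.9
  D: 777.1 − 2(111.1) − 3(137) = 143.9
  G: 0 + 2(111.1) = 222.2
  A: 0 + 1(137) = 137

137 lbmol/h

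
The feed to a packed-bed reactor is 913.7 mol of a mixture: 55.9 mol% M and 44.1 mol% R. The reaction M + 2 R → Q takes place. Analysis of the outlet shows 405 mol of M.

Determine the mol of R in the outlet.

191 mol

For M: n = n₀ − 1ξ → 405 = 510.8 − 1ξ, giving ξ = 105.8 mol.
Outlet amounts (n = n₀ + ν ξ):
  M: 510.8 − 1(105.8) = 405
  R: 402.9 − 2(105.8) = 191.4
  Q: 0 + 1(105.8) = 105.8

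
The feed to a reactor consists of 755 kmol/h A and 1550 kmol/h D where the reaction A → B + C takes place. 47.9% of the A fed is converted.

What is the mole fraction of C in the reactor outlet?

0.136

A reacted = 0.479 × 755 = 361.6 kmol/h; ν_A = −1, so ξ = 361.6/1 = 361.6 kmol/h.
Outlet amounts (n = n₀ + ν ξ):
  A: 755 − 1(361.6) = 393.4
  B: 0 + 1(361.6) = 361.6
  C: 0 + 1(361.6) = 361.6
  D: 1550 (inert)
Total out = 2667 kmol/h; y_C = 361.6 / 2667 = 0.1356.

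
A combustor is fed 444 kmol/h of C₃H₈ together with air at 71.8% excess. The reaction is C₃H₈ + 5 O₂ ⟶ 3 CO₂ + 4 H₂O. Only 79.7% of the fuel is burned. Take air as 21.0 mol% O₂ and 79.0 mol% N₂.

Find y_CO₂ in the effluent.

Stoichiometric O₂ = 5 × 444 = 2220 kmol/h; O₂ fed = 2220 × 1.718 = 3814 kmol/h.
N₂ fed = 3814 × 79/21 = 14350 kmol/h.
Fuel reacted = 0.797 × 444 → ξ = 353.9 kmol/h.
Outlet (n = n₀ + ν ξ):
  C₃H₈: 444 − 1(353.9) = 90.13
  O₂: 3814 − 5(353.9) = 2045
  N₂: 14350 (inert)
  CO₂: 0 + 3(353.9) = 1062
  H₂O: 0 + 4(353.9) = 1415
Total out = 18960 kmol/h; y_CO₂ = 1062 / 18960 = 0.05599.

0.056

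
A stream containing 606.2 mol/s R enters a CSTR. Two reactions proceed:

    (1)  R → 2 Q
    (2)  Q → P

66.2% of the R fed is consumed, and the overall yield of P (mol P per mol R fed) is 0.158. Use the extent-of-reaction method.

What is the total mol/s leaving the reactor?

Conversion of R: R consumed = 1ξ₁ = 0.662 × 606.2 → ξ₁ = 401.3 mol/s.
Yield of P: 1ξ₂ / 606.2 = 0.158 → ξ₂ = 95.78 mol/s.
Outlet amounts (n = n₀ + Σ ν·ξ):
  R: 606.2 − 1(401.3) = 204.9
  Q: 0 + 2(401.3) − 1(95.78) = 706.8
  P: 0 + 1(95.78) = 95.78
Total out = 204.9 + 706.8 + 95.78 = 1008 mol/s.

1010 mol/s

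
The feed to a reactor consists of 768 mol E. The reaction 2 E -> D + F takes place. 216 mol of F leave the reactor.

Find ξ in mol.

For F: n = n₀ + 1ξ → 216 = 0 + 1ξ, giving ξ = 216 mol.
Outlet amounts (n = n₀ + ν ξ):
  E: 768 − 2(216) = 336
  D: 0 + 1(216) = 216
  F: 0 + 1(216) = 216

ξ = 216 mol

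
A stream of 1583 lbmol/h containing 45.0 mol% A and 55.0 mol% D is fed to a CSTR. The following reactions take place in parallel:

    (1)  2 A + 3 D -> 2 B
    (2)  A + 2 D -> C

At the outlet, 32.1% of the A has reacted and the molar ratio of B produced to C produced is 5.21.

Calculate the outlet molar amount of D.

509 lbmol/h

Conversion of A: A consumed = 0.321 × 712.4 = 228.7 lbmol/h = 2ξ₁ + 1ξ₂.
Selectivity: 2ξ₁ / (1ξ₂) = 5.21 → ξ₁ = 2.605 ξ₂.
Substitute: (2·2.605 + 1) ξ₂ = 228.7 → ξ₂ = 36.82 lbmol/h, ξ₁ = 95.92 lbmol/h.
Outlet amounts (n = n₀ + Σ ν·ξ):
  A: 712.4 − 2(95.92) − 1(36.82) = 483.7
  D: 870.6 − 3(95.92) − 2(36.82) = 509.2
  B: 0 + 2(95.92) = 191.8
  C: 0 + 1(36.82) = 36.82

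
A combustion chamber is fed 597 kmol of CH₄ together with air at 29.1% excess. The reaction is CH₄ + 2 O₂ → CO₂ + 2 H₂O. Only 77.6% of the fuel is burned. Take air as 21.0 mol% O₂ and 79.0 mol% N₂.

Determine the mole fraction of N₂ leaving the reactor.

Stoichiometric O₂ = 2 × 597 = 1194 kmol; O₂ fed = 1194 × 1.291 = 1541 kmol.
N₂ fed = 1541 × 79/21 = 5799 kmol.
Fuel reacted = 0.776 × 597 → ξ = 463.3 kmol.
Outlet (n = n₀ + ν ξ):
  CH₄: 597 − 1(463.3) = 133.7
  O₂: 1541 − 2(463.3) = 614.9
  N₂: 5799 (inert)
  CO₂: 0 + 1(463.3) = 463.3
  H₂O: 0 + 2(463.3) = 926.5
Total out = 7937 kmol; y_N₂ = 5799 / 7937 = 0.7306.

0.731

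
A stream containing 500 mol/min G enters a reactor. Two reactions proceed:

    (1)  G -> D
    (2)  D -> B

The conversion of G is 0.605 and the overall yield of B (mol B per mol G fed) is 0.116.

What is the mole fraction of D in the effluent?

Conversion of G: G consumed = 1ξ₁ = 0.605 × 500 → ξ₁ = 302.5 mol/min.
Yield of B: 1ξ₂ / 500 = 0.116 → ξ₂ = 58 mol/min.
Outlet amounts (n = n₀ + Σ ν·ξ):
  G: 500 − 1(302.5) = 197.5
  D: 0 + 1(302.5) − 1(58) = 244.5
  B: 0 + 1(58) = 58
Total out = 500 mol/min; y_D = 244.5 / 500 = 0.489.

0.489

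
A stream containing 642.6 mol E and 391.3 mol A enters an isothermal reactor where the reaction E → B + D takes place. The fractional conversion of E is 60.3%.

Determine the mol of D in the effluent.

387 mol

E reacted = 0.603 × 642.6 = 387.5 mol; ν_E = −1, so ξ = 387.5/1 = 387.5 mol.
Outlet amounts (n = n₀ + ν ξ):
  E: 642.6 − 1(387.5) = 255.1
  B: 0 + 1(387.5) = 387.5
  D: 0 + 1(387.5) = 387.5
  A: 391.3 (inert)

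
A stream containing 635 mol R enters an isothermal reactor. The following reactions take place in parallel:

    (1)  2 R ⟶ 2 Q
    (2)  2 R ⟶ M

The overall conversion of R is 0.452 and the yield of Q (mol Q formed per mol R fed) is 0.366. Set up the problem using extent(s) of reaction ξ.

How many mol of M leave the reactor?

27.3 mol

Yield of Q: 2ξ₁ / 635 = 0.366 → ξ₁ = 116.2 mol.
Conversion of R: 2ξ₁ + 2ξ₂ = 0.452 × 635 = 287 → ξ₂ = 27.3 mol.
Outlet amounts (n = n₀ + Σ ν·ξ):
  R: 635 − 2(116.2) − 2(27.3) = 348
  Q: 0 + 2(116.2) = 232.4
  M: 0 + 1(27.3) = 27.3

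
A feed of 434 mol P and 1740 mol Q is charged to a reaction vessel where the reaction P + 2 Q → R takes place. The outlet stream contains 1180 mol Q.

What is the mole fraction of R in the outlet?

0.173

For Q: n = n₀ − 2ξ → 1180 = 1740 − 2ξ, giving ξ = 280 mol.
Outlet amounts (n = n₀ + ν ξ):
  P: 434 − 1(280) = 154
  Q: 1740 − 2(280) = 1180
  R: 0 + 1(280) = 280
Total out = 1614 mol; y_R = 280 / 1614 = 0.1735.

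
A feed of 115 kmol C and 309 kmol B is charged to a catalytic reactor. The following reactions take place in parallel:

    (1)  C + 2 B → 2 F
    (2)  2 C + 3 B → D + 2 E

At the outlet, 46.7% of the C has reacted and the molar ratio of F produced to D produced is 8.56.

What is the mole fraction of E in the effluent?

0.0462

Conversion of C: C consumed = 0.467 × 115 = 53.71 kmol = 1ξ₁ + 2ξ₂.
Selectivity: 2ξ₁ / (1ξ₂) = 8.56 → ξ₁ = 4.28 ξ₂.
Substitute: (1·4.28 + 2) ξ₂ = 53.71 → ξ₂ = 8.552 kmol, ξ₁ = 36.6 kmol.
Outlet amounts (n = n₀ + Σ ν·ξ):
  C: 115 − 1(36.6) − 2(8.552) = 61.3
  B: 309 − 2(36.6) − 3(8.552) = 210.1
  F: 0 + 2(36.6) = 73.2
  D: 0 + 1(8.552) = 8.552
  E: 0 + 2(8.552) = 17.1
Total out = 370.3 kmol; y_E = 17.1 / 370.3 = 0.04619.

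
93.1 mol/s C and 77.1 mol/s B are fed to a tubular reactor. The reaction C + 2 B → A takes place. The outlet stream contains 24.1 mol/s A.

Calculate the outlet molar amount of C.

69 mol/s

For A: n = n₀ + 1ξ → 24.1 = 0 + 1ξ, giving ξ = 24.1 mol/s.
Outlet amounts (n = n₀ + ν ξ):
  C: 93.1 − 1(24.1) = 69
  B: 77.1 − 2(24.1) = 28.9
  A: 0 + 1(24.1) = 24.1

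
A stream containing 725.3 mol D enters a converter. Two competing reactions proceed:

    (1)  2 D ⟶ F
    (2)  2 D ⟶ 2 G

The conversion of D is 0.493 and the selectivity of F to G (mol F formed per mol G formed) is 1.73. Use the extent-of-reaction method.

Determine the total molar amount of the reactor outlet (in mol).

587 mol

Conversion of D: D consumed = 0.493 × 725.3 = 357.6 mol = 2ξ₁ + 2ξ₂.
Selectivity: 1ξ₁ / (2ξ₂) = 1.73 → ξ₁ = 3.46 ξ₂.
Substitute: (2·3.46 + 2) ξ₂ = 357.6 → ξ₂ = 40.09 mol, ξ₁ = 138.7 mol.
Outlet amounts (n = n₀ + Σ ν·ξ):
  D: 725.3 − 2(138.7) − 2(40.09) = 367.7
  F: 0 + 1(138.7) = 138.7
  G: 0 + 2(40.09) = 80.17
Total out = 367.7 + 138.7 + 80.17 = 586.6 mol.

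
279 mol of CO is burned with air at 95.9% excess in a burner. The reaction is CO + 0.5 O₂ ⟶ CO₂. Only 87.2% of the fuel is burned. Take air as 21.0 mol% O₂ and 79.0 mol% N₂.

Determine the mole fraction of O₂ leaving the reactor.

0.104

Stoichiometric O₂ = 0.5 × 279 = 139.5 mol; O₂ fed = 139.5 × 1.959 = 273.3 mol.
N₂ fed = 273.3 × 79/21 = 1028 mol.
Fuel reacted = 0.872 × 279 → ξ = 243.3 mol.
Outlet (n = n₀ + ν ξ):
  CO: 279 − 1(243.3) = 35.71
  O₂: 273.3 − 0.5(243.3) = 151.6
  N₂: 1028 (inert)
  CO₂: 0 + 1(243.3) = 243.3
Total out = 1459 mol; y_O₂ = 151.6 / 1459 = 0.104.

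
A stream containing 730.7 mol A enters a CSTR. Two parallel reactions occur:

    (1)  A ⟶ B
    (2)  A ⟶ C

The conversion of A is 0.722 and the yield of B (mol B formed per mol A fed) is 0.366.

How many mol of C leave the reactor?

Yield of B: 1ξ₁ / 730.7 = 0.366 → ξ₁ = 267.4 mol.
Conversion of A: 1ξ₁ + 1ξ₂ = 0.722 × 730.7 = 527.6 → ξ₂ = 260.1 mol.
Outlet amounts (n = n₀ + Σ ν·ξ):
  A: 730.7 − 1(267.4) − 1(260.1) = 203.1
  B: 0 + 1(267.4) = 267.4
  C: 0 + 1(260.1) = 260.1

260 mol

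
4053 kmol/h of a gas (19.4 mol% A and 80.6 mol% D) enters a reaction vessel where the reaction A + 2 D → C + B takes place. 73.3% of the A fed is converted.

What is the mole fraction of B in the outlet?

0.166

A reacted = 0.733 × 786.3 = 576.3 kmol/h; ν_A = −1, so ξ = 576.3/1 = 576.3 kmol/h.
Outlet amounts (n = n₀ + ν ξ):
  A: 786.3 − 1(576.3) = 209.9
  D: 3267 − 2(576.3) = 2114
  C: 0 + 1(576.3) = 576.3
  B: 0 + 1(576.3) = 576.3
Total out = 3477 kmol/h; y_B = 576.3 / 3477 = 0.1658.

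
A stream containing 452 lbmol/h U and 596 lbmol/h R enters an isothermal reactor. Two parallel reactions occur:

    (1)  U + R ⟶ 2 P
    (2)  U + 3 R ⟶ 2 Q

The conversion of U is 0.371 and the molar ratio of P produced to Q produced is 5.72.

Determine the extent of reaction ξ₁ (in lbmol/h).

ξ₁ = 143 lbmol/h

Conversion of U: U consumed = 0.371 × 452 = 167.7 lbmol/h = 1ξ₁ + 1ξ₂.
Selectivity: 2ξ₁ / (2ξ₂) = 5.72 → ξ₁ = 5.72 ξ₂.
Substitute: (1·5.72 + 1) ξ₂ = 167.7 → ξ₂ = 24.95 lbmol/h, ξ₁ = 142.7 lbmol/h.
Outlet amounts (n = n₀ + Σ ν·ξ):
  U: 452 − 1(142.7) − 1(24.95) = 284.3
  R: 596 − 1(142.7) − 3(24.95) = 378.4
  P: 0 + 2(142.7) = 285.5
  Q: 0 + 2(24.95) = 49.91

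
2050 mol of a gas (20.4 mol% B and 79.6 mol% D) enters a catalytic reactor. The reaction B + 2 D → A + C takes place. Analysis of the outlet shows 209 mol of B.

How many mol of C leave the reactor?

209 mol

For B: n = n₀ − 1ξ → 209 = 418.2 − 1ξ, giving ξ = 209.2 mol.
Outlet amounts (n = n₀ + ν ξ):
  B: 418.2 − 1(209.2) = 209
  D: 1632 − 2(209.2) = 1213
  A: 0 + 1(209.2) = 209.2
  C: 0 + 1(209.2) = 209.2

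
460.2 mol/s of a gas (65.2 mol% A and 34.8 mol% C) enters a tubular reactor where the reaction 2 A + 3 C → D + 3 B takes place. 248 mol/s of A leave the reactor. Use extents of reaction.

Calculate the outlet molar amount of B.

For A: n = n₀ − 2ξ → 248 = 300.1 − 2ξ, giving ξ = 26.03 mol/s.
Outlet amounts (n = n₀ + ν ξ):
  A: 300.1 − 2(26.03) = 248
  C: 160.1 − 3(26.03) = 82.07
  D: 0 + 1(26.03) = 26.03
  B: 0 + 3(26.03) = 78.08

78.1 mol/s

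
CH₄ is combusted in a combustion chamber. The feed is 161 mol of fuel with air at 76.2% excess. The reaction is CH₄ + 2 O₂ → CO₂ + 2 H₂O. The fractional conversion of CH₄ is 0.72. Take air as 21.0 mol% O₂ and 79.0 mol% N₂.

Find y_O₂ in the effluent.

Stoichiometric O₂ = 2 × 161 = 322 mol; O₂ fed = 322 × 1.762 = 567.4 mol.
N₂ fed = 567.4 × 79/21 = 2134 mol.
Fuel reacted = 0.72 × 161 → ξ = 115.9 mol.
Outlet (n = n₀ + ν ξ):
  CH₄: 161 − 1(115.9) = 45.08
  O₂: 567.4 − 2(115.9) = 335.5
  N₂: 2134 (inert)
  CO₂: 0 + 1(115.9) = 115.9
  H₂O: 0 + 2(115.9) = 231.8
Total out = 2863 mol; y_O₂ = 335.5 / 2863 = 0.1172.

0.117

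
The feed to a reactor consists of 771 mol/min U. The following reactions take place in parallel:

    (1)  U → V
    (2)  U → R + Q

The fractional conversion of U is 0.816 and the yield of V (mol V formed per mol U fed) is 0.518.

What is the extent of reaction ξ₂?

ξ₂ = 230 mol/min

Yield of V: 1ξ₁ / 771 = 0.518 → ξ₁ = 399.4 mol/min.
Conversion of U: 1ξ₁ + 1ξ₂ = 0.816 × 771 = 629.1 → ξ₂ = 229.8 mol/min.
Outlet amounts (n = n₀ + Σ ν·ξ):
  U: 771 − 1(399.4) − 1(229.8) = 141.9
  V: 0 + 1(399.4) = 399.4
  R: 0 + 1(229.8) = 229.8
  Q: 0 + 1(229.8) = 229.8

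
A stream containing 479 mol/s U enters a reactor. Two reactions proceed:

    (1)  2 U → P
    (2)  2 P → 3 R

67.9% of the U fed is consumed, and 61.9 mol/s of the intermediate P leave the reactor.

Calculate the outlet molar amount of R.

151 mol/s

Conversion of U: U consumed = 2ξ₁ = 0.679 × 479 → ξ₁ = 162.6 mol/s.
P balance: n_P = 0 + 1ξ₁ − 2ξ₂ = 61.9 → ξ₂ = (1·162.6 − 61.9)/2 = 50.36 mol/s.
Outlet amounts (n = n₀ + Σ ν·ξ):
  U: 479 − 2(162.6) = 153.8
  P: 0 + 1(162.6) − 2(50.36) = 61.9
  R: 0 + 3(50.36) = 151.1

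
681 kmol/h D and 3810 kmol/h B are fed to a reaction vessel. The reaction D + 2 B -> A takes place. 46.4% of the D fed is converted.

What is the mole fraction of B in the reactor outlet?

D reacted = 0.464 × 681 = 316 kmol/h; ν_D = −1, so ξ = 316/1 = 316 kmol/h.
Outlet amounts (n = n₀ + ν ξ):
  D: 681 − 1(316) = 365
  B: 3810 − 2(316) = 3178
  A: 0 + 1(316) = 316
Total out = 3859 kmol/h; y_B = 3178 / 3859 = 0.8235.

0.824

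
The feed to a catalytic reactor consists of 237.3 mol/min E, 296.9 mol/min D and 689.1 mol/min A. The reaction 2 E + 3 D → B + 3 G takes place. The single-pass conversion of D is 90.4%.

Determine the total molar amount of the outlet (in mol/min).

1130 mol/min

D reacted = 0.904 × 296.9 = 268.4 mol/min; ν_D = −3, so ξ = 268.4/3 = 89.47 mol/min.
Outlet amounts (n = n₀ + ν ξ):
  E: 237.3 − 2(89.47) = 58.37
  D: 296.9 − 3(89.47) = 28.5
  B: 0 + 1(89.47) = 89.47
  G: 0 + 3(89.47) = 268.4
  A: 689.1 (inert)
Total out = 58.37 + 28.5 + 89.47 + 268.4 + 689.1 = 1134 mol/min.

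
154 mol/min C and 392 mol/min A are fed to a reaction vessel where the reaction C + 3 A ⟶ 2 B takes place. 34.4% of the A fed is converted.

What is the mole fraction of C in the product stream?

0.239

A reacted = 0.344 × 392 = 134.8 mol/min; ν_A = −3, so ξ = 134.8/3 = 44.95 mol/min.
Outlet amounts (n = n₀ + ν ξ):
  C: 154 − 1(44.95) = 109.1
  A: 392 − 3(44.95) = 257.2
  B: 0 + 2(44.95) = 89.9
Total out = 456.1 mol/min; y_C = 109.1 / 456.1 = 0.2391.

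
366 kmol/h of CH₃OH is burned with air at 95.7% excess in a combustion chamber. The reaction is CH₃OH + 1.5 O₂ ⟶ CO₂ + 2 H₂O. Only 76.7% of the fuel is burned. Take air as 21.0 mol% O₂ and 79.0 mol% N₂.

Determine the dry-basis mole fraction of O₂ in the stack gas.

0.129

Stoichiometric O₂ = 1.5 × 366 = 549 kmol/h; O₂ fed = 549 × 1.957 = 1074 kmol/h.
N₂ fed = 1074 × 79/21 = 4042 kmol/h.
Fuel reacted = 0.767 × 366 → ξ = 280.7 kmol/h.
Outlet (n = n₀ + ν ξ):
  CH₃OH: 366 − 1(280.7) = 85.28
  O₂: 1074 − 1.5(280.7) = 653.3
  N₂: 4042 (inert)
  CO₂: 0 + 1(280.7) = 280.7
  H₂O: 0 + 2(280.7) = 561.4
Dry total = 5061 kmol/h; y_O₂ (dry) = 653.3 / 5061 = 0.1291.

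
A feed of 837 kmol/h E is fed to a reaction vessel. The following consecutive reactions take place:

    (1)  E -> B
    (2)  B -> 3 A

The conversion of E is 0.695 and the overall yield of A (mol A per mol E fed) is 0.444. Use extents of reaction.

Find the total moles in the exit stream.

1080 kmol/h

Conversion of E: E consumed = 1ξ₁ = 0.695 × 837 → ξ₁ = 581.7 kmol/h.
Yield of A: 3ξ₂ / 837 = 0.444 → ξ₂ = 123.9 kmol/h.
Outlet amounts (n = n₀ + Σ ν·ξ):
  E: 837 − 1(581.7) = 255.3
  B: 0 + 1(581.7) − 1(123.9) = 457.8
  A: 0 + 3(123.9) = 371.6
Total out = 255.3 + 457.8 + 371.6 = 1085 kmol/h.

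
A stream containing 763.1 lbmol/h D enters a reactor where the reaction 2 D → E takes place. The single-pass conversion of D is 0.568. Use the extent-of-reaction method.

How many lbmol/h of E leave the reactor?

217 lbmol/h

D reacted = 0.568 × 763.1 = 433.4 lbmol/h; ν_D = −2, so ξ = 433.4/2 = 216.7 lbmol/h.
Outlet amounts (n = n₀ + ν ξ):
  D: 763.1 − 2(216.7) = 329.7
  E: 0 + 1(216.7) = 216.7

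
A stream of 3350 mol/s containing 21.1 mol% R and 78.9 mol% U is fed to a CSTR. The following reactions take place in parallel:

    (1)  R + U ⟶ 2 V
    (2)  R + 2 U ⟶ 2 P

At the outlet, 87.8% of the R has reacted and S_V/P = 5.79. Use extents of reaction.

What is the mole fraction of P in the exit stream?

0.0561

Conversion of R: R consumed = 0.878 × 706.9 = 620.6 mol/s = 1ξ₁ + 1ξ₂.
Selectivity: 2ξ₁ / (2ξ₂) = 5.79 → ξ₁ = 5.79 ξ₂.
Substitute: (1·5.79 + 1) ξ₂ = 620.6 → ξ₂ = 91.4 mol/s, ξ₁ = 529.2 mol/s.
Outlet amounts (n = n₀ + Σ ν·ξ):
  R: 706.9 − 1(529.2) − 1(91.4) = 86.24
  U: 2643 − 1(529.2) − 2(91.4) = 1931
  V: 0 + 2(529.2) = 1058
  P: 0 + 2(91.4) = 182.8
Total out = 3259 mol/s; y_P = 182.8 / 3259 = 0.0561.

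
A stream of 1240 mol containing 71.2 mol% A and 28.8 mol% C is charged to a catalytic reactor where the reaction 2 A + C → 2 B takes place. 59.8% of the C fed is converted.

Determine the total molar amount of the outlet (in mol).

C reacted = 0.598 × 357.1 = 213.6 mol; ν_C = −1, so ξ = 213.6/1 = 213.6 mol.
Outlet amounts (n = n₀ + ν ξ):
  A: 882.9 − 2(213.6) = 455.8
  C: 357.1 − 1(213.6) = 143.6
  B: 0 + 2(213.6) = 427.1
Total out = 455.8 + 143.6 + 427.1 = 1026 mol.

1030 mol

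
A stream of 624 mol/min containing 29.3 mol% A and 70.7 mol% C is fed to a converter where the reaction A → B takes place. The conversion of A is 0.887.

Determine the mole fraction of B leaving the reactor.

0.26

A reacted = 0.887 × 182.8 = 162.2 mol/min; ν_A = −1, so ξ = 162.2/1 = 162.2 mol/min.
Outlet amounts (n = n₀ + ν ξ):
  A: 182.8 − 1(162.2) = 20.66
  B: 0 + 1(162.2) = 162.2
  C: 441.2 (inert)
Total out = 624 mol/min; y_B = 162.2 / 624 = 0.2599.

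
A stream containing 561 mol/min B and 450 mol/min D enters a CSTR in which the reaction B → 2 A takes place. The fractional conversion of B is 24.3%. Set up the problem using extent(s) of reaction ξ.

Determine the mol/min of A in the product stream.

273 mol/min

B reacted = 0.243 × 561 = 136.3 mol/min; ν_B = −1, so ξ = 136.3/1 = 136.3 mol/min.
Outlet amounts (n = n₀ + ν ξ):
  B: 561 − 1(136.3) = 424.7
  A: 0 + 2(136.3) = 272.6
  D: 450 (inert)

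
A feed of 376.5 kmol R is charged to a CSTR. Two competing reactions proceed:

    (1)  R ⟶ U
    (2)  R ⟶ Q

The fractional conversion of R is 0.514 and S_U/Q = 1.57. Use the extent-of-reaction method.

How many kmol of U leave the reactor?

118 kmol

Conversion of R: R consumed = 0.514 × 376.5 = 193.5 kmol = 1ξ₁ + 1ξ₂.
Selectivity: 1ξ₁ / (1ξ₂) = 1.57 → ξ₁ = 1.57 ξ₂.
Substitute: (1·1.57 + 1) ξ₂ = 193.5 → ξ₂ = 75.3 kmol, ξ₁ = 118.2 kmol.
Outlet amounts (n = n₀ + Σ ν·ξ):
  R: 376.5 − 1(118.2) − 1(75.3) = 183
  U: 0 + 1(118.2) = 118.2
  Q: 0 + 1(75.3) = 75.3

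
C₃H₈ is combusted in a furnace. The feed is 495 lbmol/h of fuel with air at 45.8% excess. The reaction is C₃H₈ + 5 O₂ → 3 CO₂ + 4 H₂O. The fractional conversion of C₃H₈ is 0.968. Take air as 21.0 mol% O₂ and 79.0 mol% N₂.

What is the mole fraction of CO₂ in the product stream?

0.0792

Stoichiometric O₂ = 5 × 495 = 2475 lbmol/h; O₂ fed = 2475 × 1.458 = 3609 lbmol/h.
N₂ fed = 3609 × 79/21 = 13580 lbmol/h.
Fuel reacted = 0.968 × 495 → ξ = 479.2 lbmol/h.
Outlet (n = n₀ + ν ξ):
  C₃H₈: 495 − 1(479.2) = 15.84
  O₂: 3609 − 5(479.2) = 1213
  N₂: 13580 (inert)
  CO₂: 0 + 3(479.2) = 1437
  H₂O: 0 + 4(479.2) = 1917
Total out = 18160 lbmol/h; y_CO₂ = 1437 / 18160 = 0.07917.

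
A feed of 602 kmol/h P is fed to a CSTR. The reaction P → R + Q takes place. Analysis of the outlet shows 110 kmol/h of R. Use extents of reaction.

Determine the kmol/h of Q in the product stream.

110 kmol/h

For R: n = n₀ + 1ξ → 110 = 0 + 1ξ, giving ξ = 110 kmol/h.
Outlet amounts (n = n₀ + ν ξ):
  P: 602 − 1(110) = 492
  R: 0 + 1(110) = 110
  Q: 0 + 1(110) = 110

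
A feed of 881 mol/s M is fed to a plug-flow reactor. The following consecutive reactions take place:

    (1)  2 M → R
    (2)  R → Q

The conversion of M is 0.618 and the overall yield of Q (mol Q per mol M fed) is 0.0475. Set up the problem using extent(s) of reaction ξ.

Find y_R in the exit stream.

0.378

Conversion of M: M consumed = 2ξ₁ = 0.618 × 881 → ξ₁ = 272.2 mol/s.
Yield of Q: 1ξ₂ / 881 = 0.0475 → ξ₂ = 41.85 mol/s.
Outlet amounts (n = n₀ + Σ ν·ξ):
  M: 881 − 2(272.2) = 336.5
  R: 0 + 1(272.2) − 1(41.85) = 230.4
  Q: 0 + 1(41.85) = 41.85
Total out = 608.8 mol/s; y_R = 230.4 / 608.8 = 0.3784.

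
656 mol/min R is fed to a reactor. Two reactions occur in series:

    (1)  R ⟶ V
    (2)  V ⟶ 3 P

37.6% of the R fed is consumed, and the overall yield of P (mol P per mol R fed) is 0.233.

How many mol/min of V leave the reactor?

Conversion of R: R consumed = 1ξ₁ = 0.376 × 656 → ξ₁ = 246.7 mol/min.
Yield of P: 3ξ₂ / 656 = 0.233 → ξ₂ = 50.95 mol/min.
Outlet amounts (n = n₀ + Σ ν·ξ):
  R: 656 − 1(246.7) = 409.3
  V: 0 + 1(246.7) − 1(50.95) = 195.7
  P: 0 + 3(50.95) = 152.8

196 mol/min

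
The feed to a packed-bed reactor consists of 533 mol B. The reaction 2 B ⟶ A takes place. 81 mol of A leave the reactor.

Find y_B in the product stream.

For A: n = n₀ + 1ξ → 81 = 0 + 1ξ, giving ξ = 81 mol.
Outlet amounts (n = n₀ + ν ξ):
  B: 533 − 2(81) = 371
  A: 0 + 1(81) = 81
Total out = 452 mol; y_B = 371 / 452 = 0.8208.

0.821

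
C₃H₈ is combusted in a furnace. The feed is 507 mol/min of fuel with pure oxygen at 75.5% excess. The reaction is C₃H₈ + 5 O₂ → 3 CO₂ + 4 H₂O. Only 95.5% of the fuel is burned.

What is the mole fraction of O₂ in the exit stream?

0.373

Stoichiometric O₂ = 5 × 507 = 2535 mol/min; O₂ fed = 2535 × 1.755 = 4449 mol/min.
Fuel reacted = 0.955 × 507 → ξ = 484.2 mol/min.
Outlet (n = n₀ + ν ξ):
  C₃H₈: 507 − 1(484.2) = 22.81
  O₂: 4449 − 5(484.2) = 2028
  CO₂: 0 + 3(484.2) = 1453
  H₂O: 0 + 4(484.2) = 1937
Total out = 5440 mol/min; y_O₂ = 2028 / 5440 = 0.3728.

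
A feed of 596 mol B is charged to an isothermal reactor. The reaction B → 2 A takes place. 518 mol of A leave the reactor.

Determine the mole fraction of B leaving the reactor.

0.394

For A: n = n₀ + 2ξ → 518 = 0 + 2ξ, giving ξ = 259 mol.
Outlet amounts (n = n₀ + ν ξ):
  B: 596 − 1(259) = 337
  A: 0 + 2(259) = 518
Total out = 855 mol; y_B = 337 / 855 = 0.3942.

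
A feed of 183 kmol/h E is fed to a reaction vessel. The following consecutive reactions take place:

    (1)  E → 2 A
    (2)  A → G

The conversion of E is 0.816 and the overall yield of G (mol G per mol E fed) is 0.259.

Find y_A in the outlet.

0.756

Conversion of E: E consumed = 1ξ₁ = 0.816 × 183 → ξ₁ = 149.3 kmol/h.
Yield of G: 1ξ₂ / 183 = 0.259 → ξ₂ = 47.4 kmol/h.
Outlet amounts (n = n₀ + Σ ν·ξ):
  E: 183 − 1(149.3) = 33.67
  A: 0 + 2(149.3) − 1(47.4) = 251.3
  G: 0 + 1(47.4) = 47.4
Total out = 332.3 kmol/h; y_A = 251.3 / 332.3 = 0.7561.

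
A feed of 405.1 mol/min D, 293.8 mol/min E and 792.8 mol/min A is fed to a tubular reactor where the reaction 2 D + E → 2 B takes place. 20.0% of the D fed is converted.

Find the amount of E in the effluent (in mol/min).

253 mol/min

D reacted = 0.2 × 405.1 = 81.02 mol/min; ν_D = −2, so ξ = 81.02/2 = 40.51 mol/min.
Outlet amounts (n = n₀ + ν ξ):
  D: 405.1 − 2(40.51) = 324.1
  E: 293.8 − 1(40.51) = 253.3
  B: 0 + 2(40.51) = 81.02
  A: 792.8 (inert)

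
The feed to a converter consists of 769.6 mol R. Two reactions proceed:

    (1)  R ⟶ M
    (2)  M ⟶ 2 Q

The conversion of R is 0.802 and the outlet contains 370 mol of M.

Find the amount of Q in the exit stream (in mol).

Conversion of R: R consumed = 1ξ₁ = 0.802 × 769.6 → ξ₁ = 617.2 mol.
M balance: n_M = 0 + 1ξ₁ − 1ξ₂ = 370 → ξ₂ = (1·617.2 − 370)/1 = 247.2 mol.
Outlet amounts (n = n₀ + Σ ν·ξ):
  R: 769.6 − 1(617.2) = 152.4
  M: 0 + 1(617.2) − 1(247.2) = 370
  Q: 0 + 2(247.2) = 494.4

494 mol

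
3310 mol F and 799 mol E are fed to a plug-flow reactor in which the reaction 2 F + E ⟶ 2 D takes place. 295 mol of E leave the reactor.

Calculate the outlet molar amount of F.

For E: n = n₀ − 1ξ → 295 = 799 − 1ξ, giving ξ = 504 mol.
Outlet amounts (n = n₀ + ν ξ):
  F: 3310 − 2(504) = 2302
  E: 799 − 1(504) = 295
  D: 0 + 2(504) = 1008

2300 mol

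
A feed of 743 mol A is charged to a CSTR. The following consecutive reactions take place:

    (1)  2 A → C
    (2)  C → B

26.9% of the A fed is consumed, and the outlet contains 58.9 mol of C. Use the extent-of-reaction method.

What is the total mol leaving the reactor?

Conversion of A: A consumed = 2ξ₁ = 0.269 × 743 → ξ₁ = 99.93 mol.
C balance: n_C = 0 + 1ξ₁ − 1ξ₂ = 58.9 → ξ₂ = (1·99.93 − 58.9)/1 = 41.03 mol.
Outlet amounts (n = n₀ + Σ ν·ξ):
  A: 743 − 2(99.93) = 543.1
  C: 0 + 1(99.93) − 1(41.03) = 58.9
  B: 0 + 1(41.03) = 41.03
Total out = 543.1 + 58.9 + 41.03 = 643.1 mol.

643 mol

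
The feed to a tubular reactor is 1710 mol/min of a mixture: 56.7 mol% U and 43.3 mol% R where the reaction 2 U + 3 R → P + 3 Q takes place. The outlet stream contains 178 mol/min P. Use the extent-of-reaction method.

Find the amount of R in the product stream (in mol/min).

206 mol/min

For P: n = n₀ + 1ξ → 178 = 0 + 1ξ, giving ξ = 178 mol/min.
Outlet amounts (n = n₀ + ν ξ):
  U: 969.6 − 2(178) = 613.6
  R: 740.4 − 3(178) = 206.4
  P: 0 + 1(178) = 178
  Q: 0 + 3(178) = 534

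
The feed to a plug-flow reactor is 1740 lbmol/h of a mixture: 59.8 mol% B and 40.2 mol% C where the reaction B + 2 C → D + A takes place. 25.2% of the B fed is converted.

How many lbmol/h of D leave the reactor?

B reacted = 0.252 × 1041 = 262.2 lbmol/h; ν_B = −1, so ξ = 262.2/1 = 262.2 lbmol/h.
Outlet amounts (n = n₀ + ν ξ):
  B: 1041 − 1(262.2) = 778.3
  C: 699.5 − 2(262.2) = 175.1
  D: 0 + 1(262.2) = 262.2
  A: 0 + 1(262.2) = 262.2

262 lbmol/h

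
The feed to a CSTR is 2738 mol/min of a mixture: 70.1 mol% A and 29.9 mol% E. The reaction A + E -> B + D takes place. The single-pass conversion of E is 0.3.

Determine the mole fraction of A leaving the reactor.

0.611

E reacted = 0.3 × 818.7 = 245.6 mol/min; ν_E = −1, so ξ = 245.6/1 = 245.6 mol/min.
Outlet amounts (n = n₀ + ν ξ):
  A: 1919 − 1(245.6) = 1674
  E: 818.7 − 1(245.6) = 573.1
  B: 0 + 1(245.6) = 245.6
  D: 0 + 1(245.6) = 245.6
Total out = 2738 mol/min; y_A = 1674 / 2738 = 0.6113.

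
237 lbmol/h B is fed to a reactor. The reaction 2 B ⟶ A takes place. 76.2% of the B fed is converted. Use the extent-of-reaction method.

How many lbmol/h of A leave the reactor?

90.3 lbmol/h

B reacted = 0.762 × 237 = 180.6 lbmol/h; ν_B = −2, so ξ = 180.6/2 = 90.3 lbmol/h.
Outlet amounts (n = n₀ + ν ξ):
  B: 237 − 2(90.3) = 56.41
  A: 0 + 1(90.3) = 90.3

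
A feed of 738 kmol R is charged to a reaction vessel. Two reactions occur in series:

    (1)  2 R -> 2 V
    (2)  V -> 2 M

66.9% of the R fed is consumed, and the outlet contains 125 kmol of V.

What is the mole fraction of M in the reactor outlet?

0.666

Conversion of R: R consumed = 2ξ₁ = 0.669 × 738 → ξ₁ = 246.9 kmol.
V balance: n_V = 0 + 2ξ₁ − 1ξ₂ = 125 → ξ₂ = (2·246.9 − 125)/1 = 368.7 kmol.
Outlet amounts (n = n₀ + Σ ν·ξ):
  R: 738 − 2(246.9) = 244.3
  V: 0 + 2(246.9) − 1(368.7) = 125
  M: 0 + 2(368.7) = 737.4
Total out = 1107 kmol; y_M = 737.4 / 1107 = 0.6663.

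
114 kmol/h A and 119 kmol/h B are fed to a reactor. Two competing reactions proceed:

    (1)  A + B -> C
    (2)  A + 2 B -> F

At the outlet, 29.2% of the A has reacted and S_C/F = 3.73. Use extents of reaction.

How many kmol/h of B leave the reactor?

78.7 kmol/h

Conversion of A: A consumed = 0.292 × 114 = 33.29 kmol/h = 1ξ₁ + 1ξ₂.
Selectivity: 1ξ₁ / (1ξ₂) = 3.73 → ξ₁ = 3.73 ξ₂.
Substitute: (1·3.73 + 1) ξ₂ = 33.29 → ξ₂ = 7.038 kmol/h, ξ₁ = 26.25 kmol/h.
Outlet amounts (n = n₀ + Σ ν·ξ):
  A: 114 − 1(26.25) − 1(7.038) = 80.71
  B: 119 − 1(26.25) − 2(7.038) = 78.67
  C: 0 + 1(26.25) = 26.25
  F: 0 + 1(7.038) = 7.038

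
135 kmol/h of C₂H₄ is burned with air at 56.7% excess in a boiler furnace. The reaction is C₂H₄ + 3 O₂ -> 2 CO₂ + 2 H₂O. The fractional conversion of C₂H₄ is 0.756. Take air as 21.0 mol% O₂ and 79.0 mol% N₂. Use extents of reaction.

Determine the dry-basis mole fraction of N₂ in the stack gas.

0.808

Stoichiometric O₂ = 3 × 135 = 405 kmol/h; O₂ fed = 405 × 1.567 = 634.6 kmol/h.
N₂ fed = 634.6 × 79/21 = 2387 kmol/h.
Fuel reacted = 0.756 × 135 → ξ = 102.1 kmol/h.
Outlet (n = n₀ + ν ξ):
  C₂H₄: 135 − 1(102.1) = 32.94
  O₂: 634.6 − 3(102.1) = 328.5
  N₂: 2387 (inert)
  CO₂: 0 + 2(102.1) = 204.1
  H₂O: 0 + 2(102.1) = 204.1
Dry total = 2953 kmol/h; y_N₂ (dry) = 2387 / 2953 = 0.8085.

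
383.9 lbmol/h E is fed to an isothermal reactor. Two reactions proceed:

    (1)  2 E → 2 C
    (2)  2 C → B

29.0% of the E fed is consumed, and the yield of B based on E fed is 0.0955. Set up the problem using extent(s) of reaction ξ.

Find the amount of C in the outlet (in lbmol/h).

Conversion of E: E consumed = 2ξ₁ = 0.29 × 383.9 → ξ₁ = 55.67 lbmol/h.
Yield of B: 1ξ₂ / 383.9 = 0.0955 → ξ₂ = 36.66 lbmol/h.
Outlet amounts (n = n₀ + Σ ν·ξ):
  E: 383.9 − 2(55.67) = 272.6
  C: 0 + 2(55.67) − 2(36.66) = 38.01
  B: 0 + 1(36.66) = 36.66

38 lbmol/h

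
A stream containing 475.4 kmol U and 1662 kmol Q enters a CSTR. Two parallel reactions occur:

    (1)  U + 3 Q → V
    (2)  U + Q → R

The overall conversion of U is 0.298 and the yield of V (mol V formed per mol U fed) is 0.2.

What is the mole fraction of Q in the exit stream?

0.737

Yield of V: 1ξ₁ / 475.4 = 0.2 → ξ₁ = 95.08 kmol.
Conversion of U: 1ξ₁ + 1ξ₂ = 0.298 × 475.4 = 141.7 → ξ₂ = 46.59 kmol.
Outlet amounts (n = n₀ + Σ ν·ξ):
  U: 475.4 − 1(95.08) − 1(46.59) = 333.7
  Q: 1662 − 3(95.08) − 1(46.59) = 1330
  V: 0 + 1(95.08) = 95.08
  R: 0 + 1(46.59) = 46.59
Total out = 1806 kmol; y_Q = 1330 / 1806 = 0.7367.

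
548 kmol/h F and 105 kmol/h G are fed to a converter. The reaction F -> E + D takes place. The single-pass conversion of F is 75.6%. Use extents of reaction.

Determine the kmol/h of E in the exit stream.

414 kmol/h

F reacted = 0.756 × 548 = 414.3 kmol/h; ν_F = −1, so ξ = 414.3/1 = 414.3 kmol/h.
Outlet amounts (n = n₀ + ν ξ):
  F: 548 − 1(414.3) = 133.7
  E: 0 + 1(414.3) = 414.3
  D: 0 + 1(414.3) = 414.3
  G: 105 (inert)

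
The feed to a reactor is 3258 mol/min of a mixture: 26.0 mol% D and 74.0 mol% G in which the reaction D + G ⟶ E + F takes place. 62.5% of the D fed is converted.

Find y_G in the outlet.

D reacted = 0.625 × 847.1 = 529.4 mol/min; ν_D = −1, so ξ = 529.4/1 = 529.4 mol/min.
Outlet amounts (n = n₀ + ν ξ):
  D: 847.1 − 1(529.4) = 317.7
  G: 2411 − 1(529.4) = 1881
  E: 0 + 1(529.4) = 529.4
  F: 0 + 1(529.4) = 529.4
Total out = 3258 mol/min; y_G = 1881 / 3258 = 0.5775.

0.578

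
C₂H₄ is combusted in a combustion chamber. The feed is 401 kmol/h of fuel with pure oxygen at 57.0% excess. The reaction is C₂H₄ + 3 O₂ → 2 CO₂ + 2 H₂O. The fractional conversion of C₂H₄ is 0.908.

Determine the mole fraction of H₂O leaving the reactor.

0.318

Stoichiometric O₂ = 3 × 401 = 1203 kmol/h; O₂ fed = 1203 × 1.570 = 1889 kmol/h.
Fuel reacted = 0.908 × 401 → ξ = 364.1 kmol/h.
Outlet (n = n₀ + ν ξ):
  C₂H₄: 401 − 1(364.1) = 36.89
  O₂: 1889 − 3(364.1) = 796.4
  CO₂: 0 + 2(364.1) = 728.2
  H₂O: 0 + 2(364.1) = 728.2
Total out = 2290 kmol/h; y_H₂O = 728.2 / 2290 = 0.318.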